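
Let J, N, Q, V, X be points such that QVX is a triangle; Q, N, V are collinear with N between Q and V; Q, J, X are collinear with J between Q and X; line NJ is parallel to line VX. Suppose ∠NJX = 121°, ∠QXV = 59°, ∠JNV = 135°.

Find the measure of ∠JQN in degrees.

1. ∠NJQ = 59°  [linear pair at J on QX]
2. ∠JNQ = 45°  [linear pair at N on QV]
3. ∠JQN = 76°  [△QNJ]

∠JQN = 76°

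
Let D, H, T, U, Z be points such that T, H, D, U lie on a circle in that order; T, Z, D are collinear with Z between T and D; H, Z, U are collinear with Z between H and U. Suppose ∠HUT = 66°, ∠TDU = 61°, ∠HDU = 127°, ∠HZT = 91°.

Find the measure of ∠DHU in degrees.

1. ∠HDT = 66°  [same arc TH]
2. ∠DZH = 89°  [linear pair at Z on TD]
3. ∠DHU = 25°  [△HZD]

∠DHU = 25°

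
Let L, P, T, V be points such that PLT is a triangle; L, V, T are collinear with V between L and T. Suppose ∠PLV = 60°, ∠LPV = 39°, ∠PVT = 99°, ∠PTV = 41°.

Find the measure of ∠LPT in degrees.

1. ∠PLT = 60°  [V on ray LT]
2. ∠LTP = 41°  [V on ray TL]
3. ∠LPT = 79°  [△PLT]

∠LPT = 79°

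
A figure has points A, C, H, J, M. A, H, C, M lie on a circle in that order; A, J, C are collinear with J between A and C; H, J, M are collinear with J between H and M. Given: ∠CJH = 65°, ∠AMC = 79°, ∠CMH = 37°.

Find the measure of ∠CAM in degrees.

∠CAM = 73°

1. ∠AJM = 65°  [vertical angles at J]
2. ∠CJM = 115°  [linear pair at J on AC]
3. ∠ACM = 28°  [△CJM]
4. ∠CAM = 73°  [△ACM]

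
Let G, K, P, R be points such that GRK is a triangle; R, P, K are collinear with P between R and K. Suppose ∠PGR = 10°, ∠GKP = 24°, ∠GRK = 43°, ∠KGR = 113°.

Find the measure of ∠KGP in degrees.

1. ∠GRP = 43°  [P on ray RK]
2. ∠GPR = 127°  [△GRP]
3. ∠GPK = 53°  [linear pair at P on RK]
4. ∠KGP = 103°  [△GPK]

∠KGP = 103°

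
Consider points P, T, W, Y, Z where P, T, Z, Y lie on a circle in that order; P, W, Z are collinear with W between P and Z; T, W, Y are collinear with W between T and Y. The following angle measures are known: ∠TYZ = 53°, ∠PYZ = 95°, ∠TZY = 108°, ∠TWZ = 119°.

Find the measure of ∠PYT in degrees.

∠PYT = 42°

1. ∠TPZ = 53°  [same arc TZ]
2. ∠TPY = 72°  [cyclic PTZY, opposite ∠P+∠Z]
3. ∠PWT = 61°  [linear pair at W on PZ]
4. ∠PTY = 66°  [△PWT]
5. ∠PYT = 42°  [△PTY]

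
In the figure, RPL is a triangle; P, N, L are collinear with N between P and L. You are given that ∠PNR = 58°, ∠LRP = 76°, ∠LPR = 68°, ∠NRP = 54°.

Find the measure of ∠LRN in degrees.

1. ∠LNR = 122°  [linear pair at N on PL]
2. ∠PLR = 36°  [△RPL]
3. ∠NLR = 36°  [N on ray LP]
4. ∠LRN = 22°  [△RNL]

∠LRN = 22°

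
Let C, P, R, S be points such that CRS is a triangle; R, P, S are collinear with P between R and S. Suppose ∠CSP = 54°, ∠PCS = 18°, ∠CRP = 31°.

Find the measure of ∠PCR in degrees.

1. ∠CPS = 108°  [△CPS]
2. ∠CPR = 72°  [linear pair at P on RS]
3. ∠PCR = 77°  [△CRP]

∠PCR = 77°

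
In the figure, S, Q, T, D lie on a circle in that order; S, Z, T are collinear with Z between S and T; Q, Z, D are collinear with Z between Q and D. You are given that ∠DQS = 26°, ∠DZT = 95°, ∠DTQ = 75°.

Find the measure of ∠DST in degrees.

∠DST = 46°

1. ∠DTS = 26°  [same arc SD]
2. ∠QDT = 59°  [△TZD]
3. ∠DQT = 46°  [△QTD]
4. ∠DST = 46°  [same arc TD]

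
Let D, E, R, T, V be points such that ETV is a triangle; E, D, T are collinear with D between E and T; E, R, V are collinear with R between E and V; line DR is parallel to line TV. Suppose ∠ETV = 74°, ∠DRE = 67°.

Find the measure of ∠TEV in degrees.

∠TEV = 39°

1. ∠EDR = 74°  [DR∥TV, corresponding at D]
2. ∠DER = 39°  [△EDR]
3. ∠TEV = 39°  [D on ET, R on EV]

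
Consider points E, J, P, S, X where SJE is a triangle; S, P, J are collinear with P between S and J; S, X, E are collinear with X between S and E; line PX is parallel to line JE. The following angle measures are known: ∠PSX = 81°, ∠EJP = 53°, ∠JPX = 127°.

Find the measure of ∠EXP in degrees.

1. ∠SPX = 53°  [linear pair at P on SJ]
2. ∠PXS = 46°  [△SPX]
3. ∠EXP = 134°  [linear pair at X on SE]

∠EXP = 134°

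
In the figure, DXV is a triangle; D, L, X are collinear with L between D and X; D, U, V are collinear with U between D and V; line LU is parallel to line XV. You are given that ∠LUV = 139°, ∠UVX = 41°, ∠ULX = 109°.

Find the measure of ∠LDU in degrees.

∠LDU = 68°

1. ∠DUL = 41°  [linear pair at U on DV]
2. ∠DLU = 71°  [linear pair at L on DX]
3. ∠LDU = 68°  [△DLU]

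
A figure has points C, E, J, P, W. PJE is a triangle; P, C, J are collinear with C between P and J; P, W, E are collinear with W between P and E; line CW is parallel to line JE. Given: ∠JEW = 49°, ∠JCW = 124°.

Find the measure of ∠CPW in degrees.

∠CPW = 75°

1. ∠JEP = 49°  [W on ray EP]
2. ∠PCW = 56°  [linear pair at C on PJ]
3. ∠CWP = 49°  [CW∥JE, corresponding at W]
4. ∠CPW = 75°  [△PCW]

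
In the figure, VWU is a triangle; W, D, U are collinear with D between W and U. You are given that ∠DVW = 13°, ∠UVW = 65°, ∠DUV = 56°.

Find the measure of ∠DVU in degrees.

∠DVU = 52°

1. ∠VUW = 56°  [D on ray UW]
2. ∠UWV = 59°  [△VWU]
3. ∠DWV = 59°  [D on ray WU]
4. ∠VDW = 108°  [△VWD]
5. ∠UDV = 72°  [linear pair at D on WU]
6. ∠DVU = 52°  [△VDU]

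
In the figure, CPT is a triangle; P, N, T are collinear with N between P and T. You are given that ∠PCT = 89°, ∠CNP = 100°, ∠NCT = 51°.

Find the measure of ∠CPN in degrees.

1. ∠CNT = 80°  [linear pair at N on PT]
2. ∠CTN = 49°  [△CNT]
3. ∠CTP = 49°  [N on ray TP]
4. ∠CPT = 42°  [△CPT]
5. ∠CPN = 42°  [N on ray PT]

∠CPN = 42°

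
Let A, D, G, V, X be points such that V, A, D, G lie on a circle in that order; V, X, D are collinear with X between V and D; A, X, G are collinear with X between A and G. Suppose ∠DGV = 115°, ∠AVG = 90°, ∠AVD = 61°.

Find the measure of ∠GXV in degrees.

∠GXV = 97°

1. ∠DAV = 65°  [cyclic VADG, opposite ∠A+∠G]
2. ∠ADG = 90°  [cyclic VADG, opposite ∠V+∠D]
3. ∠AGD = 61°  [same arc AD]
4. ∠ADV = 54°  [△VAD]
5. ∠DAG = 29°  [△ADG]
6. ∠AGV = 54°  [same arc VA]
7. ∠DVG = 29°  [same arc DG]
8. ∠GXV = 97°  [△VXG]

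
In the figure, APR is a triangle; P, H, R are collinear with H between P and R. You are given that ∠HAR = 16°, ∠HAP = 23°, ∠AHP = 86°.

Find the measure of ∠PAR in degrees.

∠PAR = 39°

1. ∠APH = 71°  [△APH]
2. ∠AHR = 94°  [linear pair at H on PR]
3. ∠APR = 71°  [H on ray PR]
4. ∠ARH = 70°  [△AHR]
5. ∠ARP = 70°  [H on ray RP]
6. ∠PAR = 39°  [△APR]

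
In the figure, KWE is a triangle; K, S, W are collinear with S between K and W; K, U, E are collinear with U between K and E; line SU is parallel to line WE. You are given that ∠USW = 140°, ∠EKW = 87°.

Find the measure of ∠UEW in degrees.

∠UEW = 53°

1. ∠KSU = 40°  [linear pair at S on KW]
2. ∠SKU = 87°  [S on KW, U on KE]
3. ∠KUS = 53°  [△KSU]
4. ∠EUS = 127°  [linear pair at U on KE]
5. ∠UEW = 53°  [SU∥WE, co-interior at E–U]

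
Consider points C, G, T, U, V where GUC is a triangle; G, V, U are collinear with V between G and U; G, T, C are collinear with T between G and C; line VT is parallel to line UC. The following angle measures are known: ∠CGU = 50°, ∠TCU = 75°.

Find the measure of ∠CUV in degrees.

∠CUV = 55°

1. ∠GCU = 75°  [T on ray CG]
2. ∠CUG = 55°  [△GUC]
3. ∠CUV = 55°  [V on ray UG]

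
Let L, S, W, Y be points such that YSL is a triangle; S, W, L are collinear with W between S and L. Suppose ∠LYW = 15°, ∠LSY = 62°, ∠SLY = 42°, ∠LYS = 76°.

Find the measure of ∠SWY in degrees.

∠SWY = 57°

1. ∠WLY = 42°  [W on ray LS]
2. ∠LWY = 123°  [△YWL]
3. ∠SWY = 57°  [linear pair at W on SL]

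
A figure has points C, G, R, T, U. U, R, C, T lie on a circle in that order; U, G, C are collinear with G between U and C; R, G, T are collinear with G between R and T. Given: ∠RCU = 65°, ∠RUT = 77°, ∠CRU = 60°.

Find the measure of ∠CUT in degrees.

∠CUT = 22°

1. ∠RTU = 65°  [same arc UR]
2. ∠TRU = 38°  [△URT]
3. ∠CTU = 120°  [cyclic URCT, opposite ∠R+∠T]
4. ∠TCU = 38°  [same arc UT]
5. ∠CUT = 22°  [△UCT]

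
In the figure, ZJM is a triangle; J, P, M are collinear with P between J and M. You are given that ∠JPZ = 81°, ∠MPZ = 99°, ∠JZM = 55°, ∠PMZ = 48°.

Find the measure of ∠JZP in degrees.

∠JZP = 22°

1. ∠JMZ = 48°  [P on ray MJ]
2. ∠MJZ = 77°  [△ZJM]
3. ∠PJZ = 77°  [P on ray JM]
4. ∠JZP = 22°  [△ZJP]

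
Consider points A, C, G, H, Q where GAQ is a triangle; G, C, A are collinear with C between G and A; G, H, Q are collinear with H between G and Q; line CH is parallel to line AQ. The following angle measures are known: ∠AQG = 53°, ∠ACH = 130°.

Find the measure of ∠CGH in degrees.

1. ∠CHG = 53°  [CH∥AQ, corresponding at H]
2. ∠GCH = 50°  [linear pair at C on GA]
3. ∠CGH = 77°  [△GCH]

∠CGH = 77°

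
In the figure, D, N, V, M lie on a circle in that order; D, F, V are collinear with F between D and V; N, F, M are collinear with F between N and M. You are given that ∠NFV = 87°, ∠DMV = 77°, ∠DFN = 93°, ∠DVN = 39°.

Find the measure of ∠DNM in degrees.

1. ∠DNV = 103°  [cyclic DNVM, opposite ∠N+∠M]
2. ∠NDV = 38°  [△DNV]
3. ∠DNM = 49°  [△DFN]

∠DNM = 49°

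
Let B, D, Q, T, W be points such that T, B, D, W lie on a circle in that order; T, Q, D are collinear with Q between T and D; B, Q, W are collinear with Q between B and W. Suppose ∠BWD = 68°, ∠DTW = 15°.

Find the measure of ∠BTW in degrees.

∠BTW = 83°

1. ∠DBW = 15°  [same arc DW]
2. ∠BDW = 97°  [△BDW]
3. ∠BTW = 83°  [cyclic TBDW, opposite ∠T+∠D]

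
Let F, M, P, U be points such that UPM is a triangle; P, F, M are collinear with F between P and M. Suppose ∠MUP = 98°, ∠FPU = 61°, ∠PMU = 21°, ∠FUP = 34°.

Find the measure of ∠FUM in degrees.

∠FUM = 64°

1. ∠PFU = 85°  [△UPF]
2. ∠FMU = 21°  [F on ray MP]
3. ∠MFU = 95°  [linear pair at F on PM]
4. ∠FUM = 64°  [△UFM]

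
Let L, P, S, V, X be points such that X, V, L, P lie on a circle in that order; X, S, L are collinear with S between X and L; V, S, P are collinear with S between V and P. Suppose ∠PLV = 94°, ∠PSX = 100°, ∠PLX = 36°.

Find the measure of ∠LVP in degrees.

1. ∠LSP = 80°  [linear pair at S on XL]
2. ∠LPV = 64°  [△LSP]
3. ∠LVP = 22°  [△VLP]

∠LVP = 22°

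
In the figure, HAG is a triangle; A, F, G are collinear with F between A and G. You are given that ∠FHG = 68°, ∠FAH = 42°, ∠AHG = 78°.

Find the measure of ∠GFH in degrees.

1. ∠GAH = 42°  [F on ray AG]
2. ∠AGH = 60°  [△HAG]
3. ∠FGH = 60°  [F on ray GA]
4. ∠GFH = 52°  [△HFG]

∠GFH = 52°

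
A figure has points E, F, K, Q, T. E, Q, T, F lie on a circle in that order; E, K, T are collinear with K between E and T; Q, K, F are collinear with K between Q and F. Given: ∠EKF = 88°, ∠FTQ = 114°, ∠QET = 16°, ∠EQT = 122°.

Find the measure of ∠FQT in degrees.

∠FQT = 50°

1. ∠QKT = 88°  [vertical angles at K]
2. ∠ETQ = 42°  [△EQT]
3. ∠FQT = 50°  [△QKT]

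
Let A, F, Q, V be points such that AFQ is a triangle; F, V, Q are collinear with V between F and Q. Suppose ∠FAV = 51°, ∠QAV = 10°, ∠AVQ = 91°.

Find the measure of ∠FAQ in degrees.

1. ∠AQV = 79°  [△AVQ]
2. ∠AVF = 89°  [linear pair at V on FQ]
3. ∠AQF = 79°  [V on ray QF]
4. ∠AFV = 40°  [△AFV]
5. ∠AFQ = 40°  [V on ray FQ]
6. ∠FAQ = 61°  [△AFQ]

∠FAQ = 61°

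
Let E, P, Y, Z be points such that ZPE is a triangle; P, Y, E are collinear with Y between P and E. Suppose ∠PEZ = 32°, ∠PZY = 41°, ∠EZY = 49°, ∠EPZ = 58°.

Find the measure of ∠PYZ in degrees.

1. ∠YEZ = 32°  [Y on ray EP]
2. ∠EYZ = 99°  [△ZYE]
3. ∠PYZ = 81°  [linear pair at Y on PE]

∠PYZ = 81°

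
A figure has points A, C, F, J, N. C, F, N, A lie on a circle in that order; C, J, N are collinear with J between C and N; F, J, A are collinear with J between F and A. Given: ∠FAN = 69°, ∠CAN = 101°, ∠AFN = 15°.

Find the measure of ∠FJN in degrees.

∠FJN = 133°

1. ∠FCN = 69°  [same arc FN]
2. ∠CFN = 79°  [cyclic CFNA, opposite ∠F+∠A]
3. ∠CNF = 32°  [△CFN]
4. ∠FJN = 133°  [△FJN]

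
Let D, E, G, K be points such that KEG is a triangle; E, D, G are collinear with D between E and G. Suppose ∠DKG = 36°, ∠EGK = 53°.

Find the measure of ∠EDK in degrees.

1. ∠DGK = 53°  [D on ray GE]
2. ∠GDK = 91°  [△KDG]
3. ∠EDK = 89°  [linear pair at D on EG]

∠EDK = 89°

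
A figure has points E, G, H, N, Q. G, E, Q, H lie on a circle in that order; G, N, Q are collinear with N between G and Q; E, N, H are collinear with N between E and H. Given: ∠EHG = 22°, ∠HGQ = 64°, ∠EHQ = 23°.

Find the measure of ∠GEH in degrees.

∠GEH = 71°

1. ∠HEQ = 64°  [same arc QH]
2. ∠EQH = 93°  [△EQH]
3. ∠EGH = 87°  [cyclic GEQH, opposite ∠G+∠Q]
4. ∠GEH = 71°  [△GEH]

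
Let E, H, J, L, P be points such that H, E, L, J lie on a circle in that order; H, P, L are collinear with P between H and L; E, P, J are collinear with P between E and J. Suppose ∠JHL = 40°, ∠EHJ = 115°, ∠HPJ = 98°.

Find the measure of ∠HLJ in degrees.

1. ∠EJH = 42°  [△HPJ]
2. ∠HEJ = 23°  [△HEJ]
3. ∠HLJ = 23°  [same arc HJ]

∠HLJ = 23°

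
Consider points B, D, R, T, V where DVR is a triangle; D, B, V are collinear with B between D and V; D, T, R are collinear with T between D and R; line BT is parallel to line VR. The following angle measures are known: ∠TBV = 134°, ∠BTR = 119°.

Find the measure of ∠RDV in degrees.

∠RDV = 73°

1. ∠DBT = 46°  [linear pair at B on DV]
2. ∠BTD = 61°  [linear pair at T on DR]
3. ∠BDT = 73°  [△DBT]
4. ∠RDV = 73°  [B on DV, T on DR]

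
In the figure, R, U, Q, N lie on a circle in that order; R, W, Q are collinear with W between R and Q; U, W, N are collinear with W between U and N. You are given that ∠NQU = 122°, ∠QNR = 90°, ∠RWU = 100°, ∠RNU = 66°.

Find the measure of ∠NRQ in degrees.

∠NRQ = 34°

1. ∠NWQ = 100°  [vertical angles at W]
2. ∠NWR = 80°  [linear pair at W on RQ]
3. ∠NRQ = 34°  [△RWN]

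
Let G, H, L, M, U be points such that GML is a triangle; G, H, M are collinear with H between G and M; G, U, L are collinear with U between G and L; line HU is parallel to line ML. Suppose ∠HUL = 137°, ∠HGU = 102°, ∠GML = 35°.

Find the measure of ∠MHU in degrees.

∠MHU = 145°

1. ∠GUH = 43°  [linear pair at U on GL]
2. ∠GHU = 35°  [△GHU]
3. ∠MHU = 145°  [linear pair at H on GM]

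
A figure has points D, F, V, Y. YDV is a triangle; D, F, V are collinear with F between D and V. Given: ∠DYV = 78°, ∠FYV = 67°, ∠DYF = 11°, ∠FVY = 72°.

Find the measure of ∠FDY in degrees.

∠FDY = 30°

1. ∠VFY = 41°  [△YFV]
2. ∠DFY = 139°  [linear pair at F on DV]
3. ∠FDY = 30°  [△YDF]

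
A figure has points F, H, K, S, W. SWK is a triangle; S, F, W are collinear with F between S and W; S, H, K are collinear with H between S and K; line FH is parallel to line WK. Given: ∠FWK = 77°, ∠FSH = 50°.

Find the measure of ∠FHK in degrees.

1. ∠KWS = 77°  [F on ray WS]
2. ∠KSW = 50°  [F on SW, H on SK]
3. ∠SKW = 53°  [△SWK]
4. ∠FHS = 53°  [FH∥WK, corresponding at H]
5. ∠FHK = 127°  [linear pair at H on SK]

∠FHK = 127°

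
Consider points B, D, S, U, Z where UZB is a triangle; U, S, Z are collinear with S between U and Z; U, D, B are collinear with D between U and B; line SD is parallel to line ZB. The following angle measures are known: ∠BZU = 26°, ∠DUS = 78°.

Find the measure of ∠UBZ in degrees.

1. ∠DSU = 26°  [SD∥ZB, corresponding at S]
2. ∠SDU = 76°  [△USD]
3. ∠UBZ = 76°  [SD∥ZB, corresponding at D]

∠UBZ = 76°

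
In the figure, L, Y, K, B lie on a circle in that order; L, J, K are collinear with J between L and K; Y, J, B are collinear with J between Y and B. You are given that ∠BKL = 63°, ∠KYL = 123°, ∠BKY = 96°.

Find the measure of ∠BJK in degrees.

1. ∠BYL = 63°  [same arc LB]
2. ∠KBL = 57°  [cyclic LYKB, opposite ∠Y+∠B]
3. ∠BLY = 84°  [cyclic LYKB, opposite ∠L+∠K]
4. ∠LBY = 33°  [△LYB]
5. ∠BLK = 60°  [△LKB]
6. ∠BJL = 87°  [△LJB]
7. ∠BJK = 93°  [linear pair at J on LK]

∠BJK = 93°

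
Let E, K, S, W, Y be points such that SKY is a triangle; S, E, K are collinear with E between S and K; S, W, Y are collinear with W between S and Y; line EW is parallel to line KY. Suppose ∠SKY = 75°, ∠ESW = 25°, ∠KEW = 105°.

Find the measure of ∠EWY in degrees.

1. ∠SEW = 75°  [EW∥KY, corresponding at E]
2. ∠EWS = 80°  [△SEW]
3. ∠EWY = 100°  [linear pair at W on SY]

∠EWY = 100°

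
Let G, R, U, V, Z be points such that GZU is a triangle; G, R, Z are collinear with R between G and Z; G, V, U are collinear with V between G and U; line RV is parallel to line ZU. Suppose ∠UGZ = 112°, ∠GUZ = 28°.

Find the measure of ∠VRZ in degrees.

1. ∠GZU = 40°  [△GZU]
2. ∠GRV = 40°  [RV∥ZU, corresponding at R]
3. ∠VRZ = 140°  [linear pair at R on GZ]

∠VRZ = 140°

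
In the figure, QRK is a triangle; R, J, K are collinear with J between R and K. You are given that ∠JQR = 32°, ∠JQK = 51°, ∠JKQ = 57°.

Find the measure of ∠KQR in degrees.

1. ∠KJQ = 72°  [△QJK]
2. ∠QKR = 57°  [J on ray KR]
3. ∠QJR = 108°  [linear pair at J on RK]
4. ∠JRQ = 40°  [△QRJ]
5. ∠KRQ = 40°  [J on ray RK]
6. ∠KQR = 83°  [△QRK]

∠KQR = 83°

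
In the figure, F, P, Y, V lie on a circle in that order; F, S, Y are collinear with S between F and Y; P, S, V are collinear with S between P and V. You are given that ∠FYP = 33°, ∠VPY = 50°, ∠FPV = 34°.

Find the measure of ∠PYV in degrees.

∠PYV = 67°

1. ∠FVP = 33°  [same arc FP]
2. ∠PFV = 113°  [△FPV]
3. ∠PYV = 67°  [cyclic FPYV, opposite ∠F+∠Y]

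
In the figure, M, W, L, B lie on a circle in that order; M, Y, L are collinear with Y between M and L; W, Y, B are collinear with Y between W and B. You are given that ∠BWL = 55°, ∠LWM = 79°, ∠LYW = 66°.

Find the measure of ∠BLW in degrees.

1. ∠MLW = 59°  [△WYL]
2. ∠LMW = 42°  [△MWL]
3. ∠LBW = 42°  [same arc WL]
4. ∠BLW = 83°  [△WLB]

∠BLW = 83°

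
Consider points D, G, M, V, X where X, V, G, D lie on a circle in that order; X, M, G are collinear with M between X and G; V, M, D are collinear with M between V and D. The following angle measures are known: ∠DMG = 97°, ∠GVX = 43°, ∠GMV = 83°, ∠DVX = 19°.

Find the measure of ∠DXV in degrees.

1. ∠DMX = 83°  [linear pair at M on XG]
2. ∠GDX = 137°  [cyclic XVGD, opposite ∠V+∠D]
3. ∠DGX = 19°  [same arc XD]
4. ∠DXG = 24°  [△XGD]
5. ∠VDX = 73°  [△XMD]
6. ∠DXV = 88°  [△XVD]

∠DXV = 88°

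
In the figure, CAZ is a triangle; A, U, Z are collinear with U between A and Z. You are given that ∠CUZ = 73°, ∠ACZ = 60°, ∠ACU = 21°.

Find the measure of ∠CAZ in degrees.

∠CAZ = 52°

1. ∠AUC = 107°  [linear pair at U on AZ]
2. ∠CAU = 52°  [△CAU]
3. ∠CAZ = 52°  [U on ray AZ]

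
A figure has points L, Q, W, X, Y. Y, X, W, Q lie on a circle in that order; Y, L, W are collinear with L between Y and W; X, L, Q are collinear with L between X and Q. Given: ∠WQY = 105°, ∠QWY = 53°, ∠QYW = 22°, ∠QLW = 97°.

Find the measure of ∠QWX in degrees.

∠QWX = 128°

1. ∠WQX = 30°  [△WLQ]
2. ∠QXW = 22°  [same arc WQ]
3. ∠QWX = 128°  [△XWQ]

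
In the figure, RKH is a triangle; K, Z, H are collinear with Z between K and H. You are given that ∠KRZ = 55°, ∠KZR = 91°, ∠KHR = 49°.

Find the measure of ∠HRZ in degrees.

∠HRZ = 42°

1. ∠HZR = 89°  [linear pair at Z on KH]
2. ∠RHZ = 49°  [Z on ray HK]
3. ∠HRZ = 42°  [△RZH]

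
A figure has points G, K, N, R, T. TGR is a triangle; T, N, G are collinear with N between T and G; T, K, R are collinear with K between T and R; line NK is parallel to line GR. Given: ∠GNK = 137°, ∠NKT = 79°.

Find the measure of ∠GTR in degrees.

1. ∠KNT = 43°  [linear pair at N on TG]
2. ∠KTN = 58°  [△TNK]
3. ∠GTR = 58°  [N on TG, K on TR]

∠GTR = 58°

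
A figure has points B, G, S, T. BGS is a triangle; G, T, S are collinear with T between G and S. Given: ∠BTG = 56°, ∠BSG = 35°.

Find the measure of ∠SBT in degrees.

1. ∠BTS = 124°  [linear pair at T on GS]
2. ∠BST = 35°  [T on ray SG]
3. ∠SBT = 21°  [△BTS]

∠SBT = 21°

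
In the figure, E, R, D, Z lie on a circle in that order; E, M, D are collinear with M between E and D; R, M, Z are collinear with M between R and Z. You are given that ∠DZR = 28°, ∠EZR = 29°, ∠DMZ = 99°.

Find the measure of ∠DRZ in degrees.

∠DRZ = 70°

1. ∠EDR = 29°  [same arc ER]
2. ∠EMR = 99°  [vertical angles at M]
3. ∠DMR = 81°  [linear pair at M on ED]
4. ∠DRZ = 70°  [△RMD]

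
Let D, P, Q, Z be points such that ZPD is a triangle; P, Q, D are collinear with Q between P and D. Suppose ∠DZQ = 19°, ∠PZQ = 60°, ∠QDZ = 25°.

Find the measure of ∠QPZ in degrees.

∠QPZ = 76°

1. ∠DQZ = 136°  [△ZQD]
2. ∠PQZ = 44°  [linear pair at Q on PD]
3. ∠QPZ = 76°  [△ZPQ]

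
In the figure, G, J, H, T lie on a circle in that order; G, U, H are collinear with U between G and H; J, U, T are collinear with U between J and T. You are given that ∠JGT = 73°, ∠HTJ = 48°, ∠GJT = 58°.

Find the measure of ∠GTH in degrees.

1. ∠JHT = 107°  [cyclic GJHT, opposite ∠G+∠H]
2. ∠HJT = 25°  [△JHT]
3. ∠GHT = 58°  [same arc GT]
4. ∠HGT = 25°  [same arc HT]
5. ∠GTH = 97°  [△GHT]

∠GTH = 97°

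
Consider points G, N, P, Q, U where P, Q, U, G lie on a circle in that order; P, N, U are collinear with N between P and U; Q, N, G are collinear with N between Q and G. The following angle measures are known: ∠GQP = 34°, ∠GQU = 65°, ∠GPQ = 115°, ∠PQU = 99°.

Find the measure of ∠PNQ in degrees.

1. ∠PGQ = 31°  [△PQG]
2. ∠PUQ = 31°  [same arc PQ]
3. ∠QPU = 50°  [△PQU]
4. ∠PNQ = 96°  [△PNQ]

∠PNQ = 96°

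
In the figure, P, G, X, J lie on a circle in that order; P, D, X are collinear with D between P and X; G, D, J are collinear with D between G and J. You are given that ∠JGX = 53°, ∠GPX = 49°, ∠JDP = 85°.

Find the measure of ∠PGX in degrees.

∠PGX = 89°

1. ∠GDX = 85°  [vertical angles at D]
2. ∠GXP = 42°  [△GDX]
3. ∠PGX = 89°  [△PGX]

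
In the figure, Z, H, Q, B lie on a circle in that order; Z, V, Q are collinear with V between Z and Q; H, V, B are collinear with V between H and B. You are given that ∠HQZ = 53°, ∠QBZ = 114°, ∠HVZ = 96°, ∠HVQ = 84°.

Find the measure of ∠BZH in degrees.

∠BZH = 104°

1. ∠HBZ = 53°  [same arc ZH]
2. ∠QHZ = 66°  [cyclic ZHQB, opposite ∠H+∠B]
3. ∠HZQ = 61°  [△ZHQ]
4. ∠BHZ = 23°  [△ZVH]
5. ∠BZH = 104°  [△ZHB]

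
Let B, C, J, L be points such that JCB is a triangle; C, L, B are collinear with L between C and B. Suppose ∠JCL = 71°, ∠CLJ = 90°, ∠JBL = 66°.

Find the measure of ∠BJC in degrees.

1. ∠BCJ = 71°  [L on ray CB]
2. ∠CBJ = 66°  [L on ray BC]
3. ∠BJC = 43°  [△JCB]

∠BJC = 43°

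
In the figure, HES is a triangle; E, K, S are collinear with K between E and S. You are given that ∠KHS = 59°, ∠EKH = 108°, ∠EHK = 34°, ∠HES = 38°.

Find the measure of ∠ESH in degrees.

1. ∠HKS = 72°  [linear pair at K on ES]
2. ∠HSK = 49°  [△HKS]
3. ∠ESH = 49°  [K on ray SE]

∠ESH = 49°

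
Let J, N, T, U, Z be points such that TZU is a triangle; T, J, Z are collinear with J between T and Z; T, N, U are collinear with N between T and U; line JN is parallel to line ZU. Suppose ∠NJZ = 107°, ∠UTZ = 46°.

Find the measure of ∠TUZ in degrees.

∠TUZ = 61°

1. ∠NJT = 73°  [linear pair at J on TZ]
2. ∠JTN = 46°  [J on TZ, N on TU]
3. ∠JNT = 61°  [△TJN]
4. ∠TUZ = 61°  [JN∥ZU, corresponding at N]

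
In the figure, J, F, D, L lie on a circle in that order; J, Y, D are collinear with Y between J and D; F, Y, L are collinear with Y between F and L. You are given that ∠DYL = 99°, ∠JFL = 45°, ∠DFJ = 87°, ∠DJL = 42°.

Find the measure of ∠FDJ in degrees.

1. ∠FYJ = 99°  [vertical angles at Y]
2. ∠DJF = 36°  [△JYF]
3. ∠FDJ = 57°  [△JFD]

∠FDJ = 57°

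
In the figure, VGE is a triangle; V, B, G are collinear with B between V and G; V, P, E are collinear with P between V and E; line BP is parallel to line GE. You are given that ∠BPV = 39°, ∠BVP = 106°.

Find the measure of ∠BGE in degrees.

∠BGE = 35°

1. ∠PBV = 35°  [△VBP]
2. ∠GBP = 145°  [linear pair at B on VG]
3. ∠BGE = 35°  [BP∥GE, co-interior at G–B]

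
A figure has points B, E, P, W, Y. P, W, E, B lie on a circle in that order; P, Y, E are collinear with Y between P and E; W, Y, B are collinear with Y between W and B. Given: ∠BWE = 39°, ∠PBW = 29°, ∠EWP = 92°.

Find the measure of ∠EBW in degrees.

∠EBW = 59°

1. ∠PEW = 29°  [same arc PW]
2. ∠EPW = 59°  [△PWE]
3. ∠EBW = 59°  [same arc WE]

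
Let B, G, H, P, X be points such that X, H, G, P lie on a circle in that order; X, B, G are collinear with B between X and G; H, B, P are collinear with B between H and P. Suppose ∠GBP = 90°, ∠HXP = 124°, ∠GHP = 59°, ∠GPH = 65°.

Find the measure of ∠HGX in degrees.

∠HGX = 31°

1. ∠HBX = 90°  [vertical angles at B]
2. ∠GBH = 90°  [linear pair at B on XG]
3. ∠HGX = 31°  [△HBG]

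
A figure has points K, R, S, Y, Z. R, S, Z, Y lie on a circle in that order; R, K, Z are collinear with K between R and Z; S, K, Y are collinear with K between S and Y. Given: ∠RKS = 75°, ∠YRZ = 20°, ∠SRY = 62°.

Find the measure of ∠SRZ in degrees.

1. ∠YSZ = 20°  [same arc ZY]
2. ∠SZY = 118°  [cyclic RSZY, opposite ∠R+∠Z]
3. ∠SYZ = 42°  [△SZY]
4. ∠SRZ = 42°  [same arc SZ]

∠SRZ = 42°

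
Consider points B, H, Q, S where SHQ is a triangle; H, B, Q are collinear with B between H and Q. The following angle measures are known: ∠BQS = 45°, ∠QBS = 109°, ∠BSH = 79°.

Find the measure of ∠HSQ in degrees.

∠HSQ = 105°

1. ∠HQS = 45°  [B on ray QH]
2. ∠HBS = 71°  [linear pair at B on HQ]
3. ∠BHS = 30°  [△SHB]
4. ∠QHS = 30°  [B on ray HQ]
5. ∠HSQ = 105°  [△SHQ]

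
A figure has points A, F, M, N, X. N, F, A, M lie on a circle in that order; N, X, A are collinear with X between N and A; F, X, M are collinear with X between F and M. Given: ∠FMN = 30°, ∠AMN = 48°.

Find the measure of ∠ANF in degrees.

∠ANF = 18°

1. ∠FAN = 30°  [same arc NF]
2. ∠AFN = 132°  [cyclic NFAM, opposite ∠F+∠M]
3. ∠ANF = 18°  [△NFA]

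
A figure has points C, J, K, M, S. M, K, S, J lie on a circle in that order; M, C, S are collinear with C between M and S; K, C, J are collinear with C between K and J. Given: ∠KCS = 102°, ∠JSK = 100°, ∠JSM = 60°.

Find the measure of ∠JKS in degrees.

∠JKS = 38°

1. ∠JCM = 102°  [vertical angles at C]
2. ∠JCS = 78°  [linear pair at C on MS]
3. ∠KJS = 42°  [△SCJ]
4. ∠JKS = 38°  [△KSJ]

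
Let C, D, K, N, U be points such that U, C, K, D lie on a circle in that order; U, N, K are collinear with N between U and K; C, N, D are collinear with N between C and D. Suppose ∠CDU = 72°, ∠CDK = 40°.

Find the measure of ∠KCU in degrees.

1. ∠CKU = 72°  [same arc UC]
2. ∠CUK = 40°  [same arc CK]
3. ∠KCU = 68°  [△UCK]

∠KCU = 68°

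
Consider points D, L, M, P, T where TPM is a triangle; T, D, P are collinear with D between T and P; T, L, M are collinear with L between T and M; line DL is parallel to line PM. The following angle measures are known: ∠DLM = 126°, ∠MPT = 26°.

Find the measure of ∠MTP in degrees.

1. ∠DLT = 54°  [linear pair at L on TM]
2. ∠LDT = 26°  [DL∥PM, corresponding at D]
3. ∠DTL = 100°  [△TDL]
4. ∠MTP = 100°  [D on TP, L on TM]

∠MTP = 100°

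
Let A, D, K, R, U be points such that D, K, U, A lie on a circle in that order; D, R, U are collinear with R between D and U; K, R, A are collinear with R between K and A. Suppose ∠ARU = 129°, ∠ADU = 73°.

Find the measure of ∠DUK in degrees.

1. ∠DRK = 129°  [vertical angles at R]
2. ∠AKU = 73°  [same arc UA]
3. ∠KRU = 51°  [linear pair at R on DU]
4. ∠DUK = 56°  [△KRU]

∠DUK = 56°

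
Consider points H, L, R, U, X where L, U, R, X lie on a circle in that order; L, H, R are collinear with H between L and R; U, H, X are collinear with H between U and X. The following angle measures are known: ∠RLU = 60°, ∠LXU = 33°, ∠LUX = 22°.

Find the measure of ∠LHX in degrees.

1. ∠RXU = 60°  [same arc UR]
2. ∠LRX = 22°  [same arc LX]
3. ∠RHX = 98°  [△RHX]
4. ∠LHX = 82°  [linear pair at H on LR]

∠LHX = 82°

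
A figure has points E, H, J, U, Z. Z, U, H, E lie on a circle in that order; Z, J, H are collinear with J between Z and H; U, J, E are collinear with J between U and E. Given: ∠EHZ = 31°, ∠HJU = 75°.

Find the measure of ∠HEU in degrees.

∠HEU = 44°

1. ∠EUZ = 31°  [same arc ZE]
2. ∠UJZ = 105°  [linear pair at J on ZH]
3. ∠HZU = 44°  [△ZJU]
4. ∠HEU = 44°  [same arc UH]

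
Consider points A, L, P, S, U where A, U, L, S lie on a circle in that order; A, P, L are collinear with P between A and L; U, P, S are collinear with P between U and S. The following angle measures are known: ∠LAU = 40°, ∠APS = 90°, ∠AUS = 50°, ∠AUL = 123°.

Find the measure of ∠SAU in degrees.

∠SAU = 113°

1. ∠ALU = 17°  [△AUL]
2. ∠ASU = 17°  [same arc AU]
3. ∠SAU = 113°  [△AUS]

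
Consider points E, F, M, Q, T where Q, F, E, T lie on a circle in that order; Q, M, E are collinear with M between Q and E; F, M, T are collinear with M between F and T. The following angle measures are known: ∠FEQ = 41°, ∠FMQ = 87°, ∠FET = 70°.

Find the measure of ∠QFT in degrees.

∠QFT = 29°

1. ∠FTQ = 41°  [same arc QF]
2. ∠FQT = 110°  [cyclic QFET, opposite ∠Q+∠E]
3. ∠QFT = 29°  [△QFT]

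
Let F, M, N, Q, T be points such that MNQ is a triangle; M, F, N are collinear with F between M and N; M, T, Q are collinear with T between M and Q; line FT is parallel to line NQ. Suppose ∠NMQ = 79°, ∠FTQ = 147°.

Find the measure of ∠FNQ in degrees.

∠FNQ = 68°

1. ∠FMT = 79°  [F on MN, T on MQ]
2. ∠FTM = 33°  [linear pair at T on MQ]
3. ∠MFT = 68°  [△MFT]
4. ∠NFT = 112°  [linear pair at F on MN]
5. ∠FNQ = 68°  [FT∥NQ, co-interior at N–F]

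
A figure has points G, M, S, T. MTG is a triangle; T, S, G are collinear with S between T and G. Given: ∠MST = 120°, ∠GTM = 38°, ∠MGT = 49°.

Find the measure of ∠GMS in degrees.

1. ∠GSM = 60°  [linear pair at S on TG]
2. ∠MGS = 49°  [S on ray GT]
3. ∠GMS = 71°  [△MSG]

∠GMS = 71°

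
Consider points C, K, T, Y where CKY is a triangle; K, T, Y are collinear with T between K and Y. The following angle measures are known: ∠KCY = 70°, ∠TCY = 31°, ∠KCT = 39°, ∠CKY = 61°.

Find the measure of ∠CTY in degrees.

∠CTY = 100°

1. ∠CYK = 49°  [△CKY]
2. ∠CYT = 49°  [T on ray YK]
3. ∠CTY = 100°  [△CTY]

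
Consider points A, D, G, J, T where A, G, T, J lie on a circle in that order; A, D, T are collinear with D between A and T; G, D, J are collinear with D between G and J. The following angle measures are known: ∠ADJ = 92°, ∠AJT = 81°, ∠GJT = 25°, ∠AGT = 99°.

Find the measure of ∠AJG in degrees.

∠AJG = 56°

1. ∠GAT = 25°  [same arc GT]
2. ∠ATG = 56°  [△AGT]
3. ∠AJG = 56°  [same arc AG]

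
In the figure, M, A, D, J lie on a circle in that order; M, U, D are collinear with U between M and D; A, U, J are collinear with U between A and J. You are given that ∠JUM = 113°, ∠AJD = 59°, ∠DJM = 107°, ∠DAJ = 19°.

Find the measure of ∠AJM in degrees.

∠AJM = 48°

1. ∠DUJ = 67°  [linear pair at U on MD]
2. ∠JDM = 54°  [△DUJ]
3. ∠DMJ = 19°  [△MDJ]
4. ∠AJM = 48°  [△MUJ]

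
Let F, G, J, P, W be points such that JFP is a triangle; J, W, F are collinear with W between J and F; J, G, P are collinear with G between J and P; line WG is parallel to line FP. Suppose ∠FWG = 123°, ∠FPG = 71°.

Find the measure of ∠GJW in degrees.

∠GJW = 52°

1. ∠GWJ = 57°  [linear pair at W on JF]
2. ∠FPJ = 71°  [G on ray PJ]
3. ∠JFP = 57°  [WG∥FP, corresponding at W]
4. ∠FJP = 52°  [△JFP]
5. ∠GJW = 52°  [W on JF, G on JP]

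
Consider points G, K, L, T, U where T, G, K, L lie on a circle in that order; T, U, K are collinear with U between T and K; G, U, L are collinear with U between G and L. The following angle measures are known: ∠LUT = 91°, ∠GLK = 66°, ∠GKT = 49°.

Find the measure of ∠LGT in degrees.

1. ∠GUK = 91°  [vertical angles at U]
2. ∠GTK = 66°  [same arc GK]
3. ∠GUT = 89°  [linear pair at U on TK]
4. ∠LGT = 25°  [△TUG]

∠LGT = 25°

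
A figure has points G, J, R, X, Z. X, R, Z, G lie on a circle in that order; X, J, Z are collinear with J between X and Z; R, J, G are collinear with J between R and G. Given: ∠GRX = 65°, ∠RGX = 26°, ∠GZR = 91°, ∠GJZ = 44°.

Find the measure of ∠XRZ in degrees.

∠XRZ = 83°

1. ∠RZX = 26°  [same arc XR]
2. ∠RJX = 44°  [vertical angles at J]
3. ∠RXZ = 71°  [△XJR]
4. ∠XRZ = 83°  [△XRZ]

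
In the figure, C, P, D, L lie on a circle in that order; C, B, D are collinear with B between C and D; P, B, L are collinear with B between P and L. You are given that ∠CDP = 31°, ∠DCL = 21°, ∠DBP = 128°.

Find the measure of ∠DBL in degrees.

∠DBL = 52°

1. ∠CLP = 31°  [same arc CP]
2. ∠CBL = 128°  [△CBL]
3. ∠DBL = 52°  [linear pair at B on CD]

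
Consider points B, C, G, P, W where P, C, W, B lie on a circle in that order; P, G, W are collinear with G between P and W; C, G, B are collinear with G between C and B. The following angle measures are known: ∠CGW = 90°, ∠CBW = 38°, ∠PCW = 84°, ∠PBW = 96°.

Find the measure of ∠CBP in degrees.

1. ∠CPW = 38°  [same arc CW]
2. ∠CWP = 58°  [△PCW]
3. ∠CBP = 58°  [same arc PC]

∠CBP = 58°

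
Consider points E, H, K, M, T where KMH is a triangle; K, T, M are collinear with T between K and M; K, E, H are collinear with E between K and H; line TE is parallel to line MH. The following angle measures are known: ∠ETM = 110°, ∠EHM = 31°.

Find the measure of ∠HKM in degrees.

∠HKM = 79°

1. ∠ETK = 70°  [linear pair at T on KM]
2. ∠KHM = 31°  [E on ray HK]
3. ∠HMK = 70°  [TE∥MH, corresponding at T]
4. ∠HKM = 79°  [△KMH]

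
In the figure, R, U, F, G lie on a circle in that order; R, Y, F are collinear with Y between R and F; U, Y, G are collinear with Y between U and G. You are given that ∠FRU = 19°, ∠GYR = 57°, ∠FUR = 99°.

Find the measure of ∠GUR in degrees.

1. ∠FGU = 19°  [same arc UF]
2. ∠FYG = 123°  [linear pair at Y on RF]
3. ∠GFR = 38°  [△FYG]
4. ∠GUR = 38°  [same arc RG]

∠GUR = 38°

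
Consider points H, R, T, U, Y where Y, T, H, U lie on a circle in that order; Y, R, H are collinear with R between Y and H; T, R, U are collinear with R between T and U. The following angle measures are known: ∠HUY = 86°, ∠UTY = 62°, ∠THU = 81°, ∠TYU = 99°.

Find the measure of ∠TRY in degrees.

1. ∠HTY = 94°  [cyclic YTHU, opposite ∠T+∠U]
2. ∠TUY = 19°  [△YTU]
3. ∠THY = 19°  [same arc YT]
4. ∠HYT = 67°  [△YTH]
5. ∠TRY = 51°  [△YRT]

∠TRY = 51°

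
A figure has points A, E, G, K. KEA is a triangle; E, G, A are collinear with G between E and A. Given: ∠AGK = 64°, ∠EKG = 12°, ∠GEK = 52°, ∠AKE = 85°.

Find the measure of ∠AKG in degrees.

∠AKG = 73°

1. ∠AEK = 52°  [G on ray EA]
2. ∠EAK = 43°  [△KEA]
3. ∠GAK = 43°  [G on ray AE]
4. ∠AKG = 73°  [△KGA]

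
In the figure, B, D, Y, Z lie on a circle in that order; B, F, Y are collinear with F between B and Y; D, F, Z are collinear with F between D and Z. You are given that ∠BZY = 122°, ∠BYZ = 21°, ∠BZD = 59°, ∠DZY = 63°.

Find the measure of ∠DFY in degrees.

∠DFY = 84°

1. ∠YBZ = 37°  [△BYZ]
2. ∠BYD = 59°  [same arc BD]
3. ∠YDZ = 37°  [same arc YZ]
4. ∠DFY = 84°  [△DFY]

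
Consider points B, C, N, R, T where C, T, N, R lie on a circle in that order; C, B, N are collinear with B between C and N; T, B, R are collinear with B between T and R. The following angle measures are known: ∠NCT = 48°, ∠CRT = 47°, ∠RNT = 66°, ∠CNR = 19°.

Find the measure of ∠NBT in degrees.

1. ∠NRT = 48°  [same arc TN]
2. ∠CNT = 47°  [same arc CT]
3. ∠NTR = 66°  [△TNR]
4. ∠NBT = 67°  [△TBN]

∠NBT = 67°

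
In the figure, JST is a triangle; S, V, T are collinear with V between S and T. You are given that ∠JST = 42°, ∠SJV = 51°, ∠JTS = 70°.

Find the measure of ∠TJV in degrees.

1. ∠JSV = 42°  [V on ray ST]
2. ∠JVS = 87°  [△JSV]
3. ∠JTV = 70°  [V on ray TS]
4. ∠JVT = 93°  [linear pair at V on ST]
5. ∠TJV = 17°  [△JVT]

∠TJV = 17°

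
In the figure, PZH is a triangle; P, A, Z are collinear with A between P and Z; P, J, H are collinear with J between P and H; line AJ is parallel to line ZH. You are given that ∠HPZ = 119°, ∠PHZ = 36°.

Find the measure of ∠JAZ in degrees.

∠JAZ = 155°

1. ∠HZP = 25°  [△PZH]
2. ∠JAP = 25°  [AJ∥ZH, corresponding at A]
3. ∠JAZ = 155°  [linear pair at A on PZ]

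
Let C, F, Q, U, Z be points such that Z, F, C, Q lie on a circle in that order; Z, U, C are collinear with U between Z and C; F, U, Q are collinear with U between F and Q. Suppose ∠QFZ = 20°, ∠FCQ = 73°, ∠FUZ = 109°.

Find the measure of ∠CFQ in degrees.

1. ∠QCZ = 20°  [same arc ZQ]
2. ∠CUQ = 109°  [vertical angles at U]
3. ∠CQF = 51°  [△CUQ]
4. ∠CFQ = 56°  [△FCQ]

∠CFQ = 56°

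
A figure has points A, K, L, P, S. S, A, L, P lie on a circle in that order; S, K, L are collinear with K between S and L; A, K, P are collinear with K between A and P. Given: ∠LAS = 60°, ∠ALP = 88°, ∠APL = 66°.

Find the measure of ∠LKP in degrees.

1. ∠LPS = 120°  [cyclic SALP, opposite ∠A+∠P]
2. ∠LAP = 26°  [△ALP]
3. ∠LSP = 26°  [same arc LP]
4. ∠PLS = 34°  [△SLP]
5. ∠LKP = 80°  [△LKP]

∠LKP = 80°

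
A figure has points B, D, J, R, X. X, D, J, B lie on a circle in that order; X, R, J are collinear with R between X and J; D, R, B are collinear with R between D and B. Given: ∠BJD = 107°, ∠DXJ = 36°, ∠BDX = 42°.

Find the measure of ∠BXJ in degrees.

∠BXJ = 37°

1. ∠DBJ = 36°  [same arc DJ]
2. ∠BDJ = 37°  [△DJB]
3. ∠BXJ = 37°  [same arc JB]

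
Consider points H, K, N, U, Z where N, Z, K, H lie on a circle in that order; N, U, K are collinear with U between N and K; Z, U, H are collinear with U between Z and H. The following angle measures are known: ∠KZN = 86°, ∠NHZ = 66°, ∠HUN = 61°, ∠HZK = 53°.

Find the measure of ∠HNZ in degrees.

1. ∠KHN = 94°  [cyclic NZKH, opposite ∠Z+∠H]
2. ∠HNK = 53°  [△NUH]
3. ∠HKN = 33°  [△NKH]
4. ∠HZN = 33°  [same arc NH]
5. ∠HNZ = 81°  [△NZH]

∠HNZ = 81°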